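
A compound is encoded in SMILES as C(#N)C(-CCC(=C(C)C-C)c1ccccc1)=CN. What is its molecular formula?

Heavy atoms from the SMILES: 16 C, 2 N.
Implicit hydrogens by atom environment:
  5 × C (aromatic): 1 H each → 5
  4 × C: no H
  3 × C: 2 H each → 6
  2 × C: 3 H each → 6
  1 × C: 1 H
  1 × C (aromatic): no H
  1 × N: 2 H
  1 × N: no H
  Total hydrogens = 20.
Molecular formula: C16H20N2

C16H20N2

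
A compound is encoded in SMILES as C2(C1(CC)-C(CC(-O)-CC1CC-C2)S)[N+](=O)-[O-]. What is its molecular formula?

C12H21NO3S

Heavy atoms from the SMILES: 12 C, 1 N, 3 O, 1 S.
Implicit hydrogens by atom environment:
  6 × C: 2 H each → 12
  4 × C: 1 H each → 4
  1 × C: 3 H
  1 × C: no H
  1 × N (charge +1): no H
  1 × O: 1 H
  1 × O: no H
  1 × O (charge -1): no H
  1 × S: 1 H
  Total hydrogens = 21.
Molecular formula: C12H21NO3S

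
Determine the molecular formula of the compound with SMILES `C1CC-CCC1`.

Heavy atoms from the SMILES: 6 C.
Implicit hydrogens by atom environment:
  6 × C: 2 H each → 12
  Total hydrogens = 12.
Molecular formula: C6H12

C6H12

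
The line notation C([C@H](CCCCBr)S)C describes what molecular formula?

Heavy atoms from the SMILES: 1 Br, 7 C, 1 S.
Implicit hydrogens by atom environment:
  5 × C: 2 H each → 10
  1 × Br: no H
  1 × C: 3 H
  1 × C: 1 H
  1 × S: 1 H
  Total hydrogens = 15.
Molecular formula: C7H15BrS

C7H15BrS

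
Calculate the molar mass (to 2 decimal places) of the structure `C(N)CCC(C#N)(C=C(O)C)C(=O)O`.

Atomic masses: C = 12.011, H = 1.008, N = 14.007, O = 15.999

198.22

Molecular formula: C9H14N2O3.
M = 9×12.011 + 14×1.008 + 2×14.007 + 3×15.999 = 198.22 g/mol.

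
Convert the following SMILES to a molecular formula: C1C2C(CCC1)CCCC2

Heavy atoms from the SMILES: 10 C.
Implicit hydrogens by atom environment:
  8 × C: 2 H each → 16
  2 × C: 1 H each → 2
  Total hydrogens = 18.
Molecular formula: C10H18

C10H18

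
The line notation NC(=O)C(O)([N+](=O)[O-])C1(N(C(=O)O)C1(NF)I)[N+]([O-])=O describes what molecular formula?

Heavy atoms from the SMILES: 5 C, 1 F, 1 I, 5 N, 8 O.
Implicit hydrogens by atom environment:
  5 × C: no H
  4 × O: no H
  2 × N (charge +1): no H
  2 × O: 1 H each → 2
  2 × O (charge -1): no H
  1 × F: no H
  1 × I: no H
  1 × N: 2 H
  1 × N: 1 H
  1 × N: no H
  Total hydrogens = 5.
Molecular formula: C5H5FIN5O8

C5H5FIN5O8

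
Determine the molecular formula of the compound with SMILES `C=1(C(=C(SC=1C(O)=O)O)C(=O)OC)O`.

C7H6O6S

Heavy atoms from the SMILES: 7 C, 6 O, 1 S.
Implicit hydrogens by atom environment:
  4 × C (aromatic): no H
  3 × O: 1 H each → 3
  3 × O: no H
  2 × C: no H
  1 × C: 3 H
  1 × S (aromatic): no H
  Total hydrogens = 6.
Molecular formula: C7H6O6S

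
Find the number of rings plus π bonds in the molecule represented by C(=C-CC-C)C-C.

Molecular formula from the SMILES: C7H14.
DoU = (2C + 2 + N − H − X)/2 = (2·7 + 2 + 0 − 14 − 0)/2 = 2/2 = 1.
(Structurally: 0 ring(s) + 1 π bond(s) = 1.)

1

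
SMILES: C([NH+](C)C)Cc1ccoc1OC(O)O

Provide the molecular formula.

Heavy atoms from the SMILES: 9 C, 1 N, 4 O.
Implicit hydrogens by atom environment:
  2 × C: 3 H each → 6
  2 × C: 2 H each → 4
  2 × C (aromatic): 1 H each → 2
  2 × C (aromatic): no H
  2 × O: 1 H each → 2
  1 × C: 1 H
  1 × N (charge +1): 1 H
  1 × O (aromatic): no H
  1 × O: no H
  Total hydrogens = 16.
Net charge +1.
Molecular formula: C9H16NO4+

C9H16NO4+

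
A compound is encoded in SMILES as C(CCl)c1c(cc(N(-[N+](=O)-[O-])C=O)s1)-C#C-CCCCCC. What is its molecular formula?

C15H19ClN2O3S

Heavy atoms from the SMILES: 15 C, 1 Cl, 2 N, 3 O, 1 S.
Implicit hydrogens by atom environment:
  7 × C: 2 H each → 14
  3 × C (aromatic): no H
  2 × C: no H
  2 × O: no H
  1 × C: 3 H
  1 × C (aromatic): 1 H
  1 × C: 1 H
  1 × Cl: no H
  1 × N: no H
  1 × N (charge +1): no H
  1 × O (charge -1): no H
  1 × S (aromatic): no H
  Total hydrogens = 19.
Molecular formula: C15H19ClN2O3S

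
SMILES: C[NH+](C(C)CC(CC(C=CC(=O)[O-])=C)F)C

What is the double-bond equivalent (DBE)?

3

Molecular formula from the SMILES: C12H20FNO2.
DoU = (2C + 2 + N − H − X)/2 = (2·12 + 2 + 1 − 20 − 1)/2 = 6/2 = 3.
(Structurally: 0 ring(s) + 3 π bond(s) = 3.)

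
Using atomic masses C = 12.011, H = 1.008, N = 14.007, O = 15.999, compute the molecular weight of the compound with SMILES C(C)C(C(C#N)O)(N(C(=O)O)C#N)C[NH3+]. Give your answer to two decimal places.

Molecular formula: C8H13N4O3+.
M = 8×12.011 + 13×1.008 + 4×14.007 + 3×15.999 = 213.22 g/mol.

213.22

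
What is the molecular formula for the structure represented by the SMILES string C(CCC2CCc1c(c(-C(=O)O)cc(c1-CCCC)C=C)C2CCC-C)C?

Heavy atoms from the SMILES: 25 C, 2 O.
Implicit hydrogens by atom environment:
  12 × C: 2 H each → 24
  5 × C (aromatic): no H
  3 × C: 3 H each → 9
  3 × C: 1 H each → 3
  1 × C (aromatic): 1 H
  1 × C: no H
  1 × O: 1 H
  1 × O: no H
  Total hydrogens = 38.
Molecular formula: C25H38O2

C25H38O2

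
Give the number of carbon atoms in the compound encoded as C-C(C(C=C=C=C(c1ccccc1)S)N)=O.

13

The symbol for carbon appears 13 times in the SMILES. Lowercase c denotes aromatic carbon and counts toward C.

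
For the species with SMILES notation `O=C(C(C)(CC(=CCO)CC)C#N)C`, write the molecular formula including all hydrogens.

C11H17NO2

Heavy atoms from the SMILES: 11 C, 1 N, 2 O.
Implicit hydrogens by atom environment:
  4 × C: no H
  3 × C: 3 H each → 9
  3 × C: 2 H each → 6
  1 × C: 1 H
  1 × N: no H
  1 × O: 1 H
  1 × O: no H
  Total hydrogens = 17.
Molecular formula: C11H17NO2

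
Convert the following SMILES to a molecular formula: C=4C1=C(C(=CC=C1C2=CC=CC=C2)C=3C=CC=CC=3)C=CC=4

Heavy atoms from the SMILES: 22 C.
Implicit hydrogens by atom environment:
  16 × C (aromatic): 1 H each → 16
  6 × C (aromatic): no H
  Total hydrogens = 16.
Molecular formula: C22H16

C22H16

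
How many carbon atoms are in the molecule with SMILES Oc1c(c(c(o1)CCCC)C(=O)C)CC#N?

The symbol for carbon appears 12 times in the SMILES. Lowercase c denotes aromatic carbon and counts toward C.

12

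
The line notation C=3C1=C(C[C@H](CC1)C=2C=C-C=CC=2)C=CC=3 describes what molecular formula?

C16H16

Heavy atoms from the SMILES: 16 C.
Implicit hydrogens by atom environment:
  9 × C (aromatic): 1 H each → 9
  3 × C: 2 H each → 6
  3 × C (aromatic): no H
  1 × C: 1 H
  Total hydrogens = 16.
Molecular formula: C16H16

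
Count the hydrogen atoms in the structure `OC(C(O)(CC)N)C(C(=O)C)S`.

15

Hydrogens are implicit in SMILES; fill each atom to its normal valence:
  2 × C: 3 H each → 6
  2 × C: 1 H each → 2
  2 × C: no H
  2 × O: 1 H each → 2
  1 × C: 2 H
  1 × N: 2 H
  1 × O: no H
  1 × S: 1 H
  Total hydrogens = 15.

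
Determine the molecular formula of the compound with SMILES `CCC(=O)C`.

C4H8O

Heavy atoms from the SMILES: 4 C, 1 O.
Implicit hydrogens by atom environment:
  2 × C: 3 H each → 6
  1 × C: 2 H
  1 × C: no H
  1 × O: no H
  Total hydrogens = 8.
Molecular formula: C4H8O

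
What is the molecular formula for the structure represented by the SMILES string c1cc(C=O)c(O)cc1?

C7H6O2

Heavy atoms from the SMILES: 7 C, 2 O.
Implicit hydrogens by atom environment:
  4 × C (aromatic): 1 H each → 4
  2 × C (aromatic): no H
  1 × C: 1 H
  1 × O: 1 H
  1 × O: no H
  Total hydrogens = 6.
Molecular formula: C7H6O2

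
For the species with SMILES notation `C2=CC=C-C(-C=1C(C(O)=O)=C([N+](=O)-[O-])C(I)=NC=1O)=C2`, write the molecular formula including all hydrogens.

C12H7IN2O5

Heavy atoms from the SMILES: 12 C, 1 I, 2 N, 5 O.
Implicit hydrogens by atom environment:
  6 × C (aromatic): no H
  5 × C (aromatic): 1 H each → 5
  2 × O: 1 H each → 2
  2 × O: no H
  1 × C: no H
  1 × I: no H
  1 × N (aromatic): no H
  1 × N (charge +1): no H
  1 × O (charge -1): no H
  Total hydrogens = 7.
Molecular formula: C12H7IN2O5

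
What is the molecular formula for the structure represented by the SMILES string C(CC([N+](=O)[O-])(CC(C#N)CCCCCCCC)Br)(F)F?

C14H23BrF2N2O2

Heavy atoms from the SMILES: 1 Br, 14 C, 2 F, 2 N, 2 O.
Implicit hydrogens by atom environment:
  9 × C: 2 H each → 18
  2 × C: 1 H each → 2
  2 × C: no H
  2 × F: no H
  1 × Br: no H
  1 × C: 3 H
  1 × N (charge +1): no H
  1 × N: no H
  1 × O: no H
  1 × O (charge -1): no H
  Total hydrogens = 23.
Molecular formula: C14H23BrF2N2O2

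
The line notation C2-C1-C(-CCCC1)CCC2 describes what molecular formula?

C10H18

Heavy atoms from the SMILES: 10 C.
Implicit hydrogens by atom environment:
  8 × C: 2 H each → 16
  2 × C: 1 H each → 2
  Total hydrogens = 18.
Molecular formula: C10H18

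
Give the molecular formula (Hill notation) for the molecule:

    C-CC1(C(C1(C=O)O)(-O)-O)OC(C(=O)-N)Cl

Heavy atoms from the SMILES: 8 C, 1 Cl, 1 N, 6 O.
Implicit hydrogens by atom environment:
  4 × C: no H
  3 × O: 1 H each → 3
  3 × O: no H
  2 × C: 1 H each → 2
  1 × C: 3 H
  1 × C: 2 H
  1 × Cl: no H
  1 × N: 2 H
  Total hydrogens = 12.
Molecular formula: C8H12ClNO6

C8H12ClNO6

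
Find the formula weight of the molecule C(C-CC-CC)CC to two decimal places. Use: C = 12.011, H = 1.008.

114.23

Molecular formula: C8H18.
M = 8×12.011 + 18×1.008 = 114.23 g/mol.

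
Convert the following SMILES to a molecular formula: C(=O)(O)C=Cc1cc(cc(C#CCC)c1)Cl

Heavy atoms from the SMILES: 13 C, 1 Cl, 2 O.
Implicit hydrogens by atom environment:
  3 × C (aromatic): 1 H each → 3
  3 × C (aromatic): no H
  3 × C: no H
  2 × C: 1 H each → 2
  1 × C: 3 H
  1 × C: 2 H
  1 × Cl: no H
  1 × O: 1 H
  1 × O: no H
  Total hydrogens = 11.
Molecular formula: C13H11ClO2

C13H11ClO2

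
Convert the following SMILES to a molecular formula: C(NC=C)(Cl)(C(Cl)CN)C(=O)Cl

C6H9Cl3N2O

Heavy atoms from the SMILES: 6 C, 3 Cl, 2 N, 1 O.
Implicit hydrogens by atom environment:
  3 × Cl: no H
  2 × C: 2 H each → 4
  2 × C: 1 H each → 2
  2 × C: no H
  1 × N: 2 H
  1 × N: 1 H
  1 × O: no H
  Total hydrogens = 9.
Molecular formula: C6H9Cl3N2O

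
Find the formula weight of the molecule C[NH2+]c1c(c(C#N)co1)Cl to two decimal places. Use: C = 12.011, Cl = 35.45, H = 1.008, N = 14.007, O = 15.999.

157.58

Molecular formula: C6H6ClN2O+.
M = 6×12.011 + 1×35.45 + 6×1.008 + 2×14.007 + 1×15.999 = 157.58 g/mol.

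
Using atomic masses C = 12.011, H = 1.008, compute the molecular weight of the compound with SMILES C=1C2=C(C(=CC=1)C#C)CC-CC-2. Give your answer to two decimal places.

156.23

Molecular formula: C12H12.
M = 12×12.011 + 12×1.008 = 156.23 g/mol.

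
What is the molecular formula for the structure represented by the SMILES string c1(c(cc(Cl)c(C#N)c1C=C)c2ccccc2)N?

Heavy atoms from the SMILES: 15 C, 1 Cl, 2 N.
Implicit hydrogens by atom environment:
  6 × C (aromatic): 1 H each → 6
  6 × C (aromatic): no H
  1 × C: 2 H
  1 × C: 1 H
  1 × C: no H
  1 × Cl: no H
  1 × N: 2 H
  1 × N: no H
  Total hydrogens = 11.
Molecular formula: C15H11ClN2

C15H11ClN2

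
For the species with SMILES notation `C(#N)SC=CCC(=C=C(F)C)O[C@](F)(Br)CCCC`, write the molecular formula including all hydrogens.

C13H16BrF2NOS

Heavy atoms from the SMILES: 1 Br, 13 C, 2 F, 1 N, 1 O, 1 S.
Implicit hydrogens by atom environment:
  5 × C: no H
  4 × C: 2 H each → 8
  2 × C: 3 H each → 6
  2 × C: 1 H each → 2
  2 × F: no H
  1 × Br: no H
  1 × N: no H
  1 × O: no H
  1 × S: no H
  Total hydrogens = 16.
Molecular formula: C13H16BrF2NOS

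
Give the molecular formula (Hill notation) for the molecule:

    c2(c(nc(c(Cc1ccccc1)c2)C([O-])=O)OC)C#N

C15H11N2O3-

Heavy atoms from the SMILES: 15 C, 2 N, 3 O.
Implicit hydrogens by atom environment:
  6 × C (aromatic): 1 H each → 6
  5 × C (aromatic): no H
  2 × C: no H
  2 × O: no H
  1 × C: 3 H
  1 × C: 2 H
  1 × N (aromatic): no H
  1 × N: no H
  1 × O (charge -1): no H
  Total hydrogens = 11.
Net charge -1.
Molecular formula: C15H11N2O3-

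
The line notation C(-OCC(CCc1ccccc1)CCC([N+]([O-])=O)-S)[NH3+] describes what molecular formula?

Heavy atoms from the SMILES: 14 C, 2 N, 3 O, 1 S.
Implicit hydrogens by atom environment:
  6 × C: 2 H each → 12
  5 × C (aromatic): 1 H each → 5
  2 × C: 1 H each → 2
  2 × O: no H
  1 × C (aromatic): no H
  1 × N (charge +1): 3 H
  1 × N (charge +1): no H
  1 × O (charge -1): no H
  1 × S: 1 H
  Total hydrogens = 23.
Net charge +1.
Molecular formula: C14H23N2O3S+

C14H23N2O3S+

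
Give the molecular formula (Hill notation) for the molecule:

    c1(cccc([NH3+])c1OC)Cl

Heavy atoms from the SMILES: 7 C, 1 Cl, 1 N, 1 O.
Implicit hydrogens by atom environment:
  3 × C (aromatic): 1 H each → 3
  3 × C (aromatic): no H
  1 × C: 3 H
  1 × Cl: no H
  1 × N (charge +1): 3 H
  1 × O: no H
  Total hydrogens = 9.
Net charge +1.
Molecular formula: C7H9ClNO+

C7H9ClNO+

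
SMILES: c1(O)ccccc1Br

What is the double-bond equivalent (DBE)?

Molecular formula from the SMILES: C6H5BrO.
DoU = (2C + 2 + N − H − X)/2 = (2·6 + 2 + 0 − 5 − 1)/2 = 8/2 = 4.
(Structurally: 1 ring(s) + 3 π bond(s) = 4.)

4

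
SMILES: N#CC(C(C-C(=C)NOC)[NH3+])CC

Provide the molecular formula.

Heavy atoms from the SMILES: 9 C, 3 N, 1 O.
Implicit hydrogens by atom environment:
  3 × C: 2 H each → 6
  2 × C: 3 H each → 6
  2 × C: 1 H each → 2
  2 × C: no H
  1 × N (charge +1): 3 H
  1 × N: 1 H
  1 × N: no H
  1 × O: no H
  Total hydrogens = 18.
Net charge +1.
Molecular formula: C9H18N3O+

C9H18N3O+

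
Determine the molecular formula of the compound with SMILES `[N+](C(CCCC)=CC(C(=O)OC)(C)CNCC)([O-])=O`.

C13H24N2O4

Heavy atoms from the SMILES: 13 C, 2 N, 4 O.
Implicit hydrogens by atom environment:
  5 × C: 2 H each → 10
  4 × C: 3 H each → 12
  3 × C: no H
  3 × O: no H
  1 × C: 1 H
  1 × N: 1 H
  1 × N (charge +1): no H
  1 × O (charge -1): no H
  Total hydrogens = 24.
Molecular formula: C13H24N2O4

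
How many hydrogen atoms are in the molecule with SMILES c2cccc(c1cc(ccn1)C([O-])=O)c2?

8

Hydrogens are implicit in SMILES; fill each atom to its normal valence:
  8 × C (aromatic): 1 H each → 8
  3 × C (aromatic): no H
  1 × C: no H
  1 × N (aromatic): no H
  1 × O: no H
  1 × O (charge -1): no H
  Total hydrogens = 8.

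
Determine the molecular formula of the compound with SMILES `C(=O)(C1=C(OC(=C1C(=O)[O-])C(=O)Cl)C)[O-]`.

[C8H3ClO6]2-

Heavy atoms from the SMILES: 8 C, 1 Cl, 6 O.
Implicit hydrogens by atom environment:
  4 × C (aromatic): no H
  3 × C: no H
  3 × O: no H
  2 × O (charge -1): no H
  1 × C: 3 H
  1 × Cl: no H
  1 × O (aromatic): no H
  Total hydrogens = 3.
Net charge -2.
Molecular formula: [C8H3ClO6]2-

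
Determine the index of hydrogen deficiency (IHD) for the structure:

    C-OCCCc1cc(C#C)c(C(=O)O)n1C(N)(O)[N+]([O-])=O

Molecular formula from the SMILES: C12H15N3O6.
DoU = (2C + 2 + N − H − X)/2 = (2·12 + 2 + 3 − 15 − 0)/2 = 14/2 = 7.
(Structurally: 1 ring(s) + 6 π bond(s) = 7.)

7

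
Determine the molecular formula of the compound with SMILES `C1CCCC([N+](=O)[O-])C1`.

Heavy atoms from the SMILES: 6 C, 1 N, 2 O.
Implicit hydrogens by atom environment:
  5 × C: 2 H each → 10
  1 × C: 1 H
  1 × N (charge +1): no H
  1 × O: no H
  1 × O (charge -1): no H
  Total hydrogens = 11.
Molecular formula: C6H11NO2

C6H11NO2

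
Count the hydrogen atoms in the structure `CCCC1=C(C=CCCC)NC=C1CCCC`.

Hydrogens are implicit in SMILES; fill each atom to its normal valence:
  7 × C: 2 H each → 14
  3 × C: 3 H each → 9
  3 × C (aromatic): no H
  2 × C: 1 H each → 2
  1 × C (aromatic): 1 H
  1 × N (aromatic): 1 H
  Total hydrogens = 27.

27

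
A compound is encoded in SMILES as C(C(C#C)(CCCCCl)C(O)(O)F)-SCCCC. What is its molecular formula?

Heavy atoms from the SMILES: 13 C, 1 Cl, 1 F, 2 O, 1 S.
Implicit hydrogens by atom environment:
  8 × C: 2 H each → 16
  3 × C: no H
  2 × O: 1 H each → 2
  1 × C: 3 H
  1 × C: 1 H
  1 × Cl: no H
  1 × F: no H
  1 × S: no H
  Total hydrogens = 22.
Molecular formula: C13H22ClFO2S

C13H22ClFO2S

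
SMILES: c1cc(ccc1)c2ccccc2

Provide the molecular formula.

Heavy atoms from the SMILES: 12 C.
Implicit hydrogens by atom environment:
  10 × C (aromatic): 1 H each → 10
  2 × C (aromatic): no H
  Total hydrogens = 10.
Molecular formula: C12H10

C12H10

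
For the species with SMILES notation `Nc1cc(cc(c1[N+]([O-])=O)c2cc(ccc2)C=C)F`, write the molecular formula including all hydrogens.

Heavy atoms from the SMILES: 14 C, 1 F, 2 N, 2 O.
Implicit hydrogens by atom environment:
  6 × C (aromatic): 1 H each → 6
  6 × C (aromatic): no H
  1 × C: 2 H
  1 × C: 1 H
  1 × F: no H
  1 × N: 2 H
  1 × N (charge +1): no H
  1 × O: no H
  1 × O (charge -1): no H
  Total hydrogens = 11.
Molecular formula: C14H11FN2O2

C14H11FN2O2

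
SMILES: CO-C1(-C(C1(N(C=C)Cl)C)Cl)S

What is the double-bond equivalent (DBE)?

Molecular formula from the SMILES: C7H11Cl2NOS.
DoU = (2C + 2 + N − H − X)/2 = (2·7 + 2 + 1 − 11 − 2)/2 = 4/2 = 2.
(Structurally: 1 ring(s) + 1 π bond(s) = 2.)

2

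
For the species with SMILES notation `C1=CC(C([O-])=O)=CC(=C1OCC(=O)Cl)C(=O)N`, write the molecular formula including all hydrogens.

C10H7ClNO5-

Heavy atoms from the SMILES: 10 C, 1 Cl, 1 N, 5 O.
Implicit hydrogens by atom environment:
  4 × O: no H
  3 × C (aromatic): 1 H each → 3
  3 × C (aromatic): no H
  3 × C: no H
  1 × C: 2 H
  1 × Cl: no H
  1 × N: 2 H
  1 × O (charge -1): no H
  Total hydrogens = 7.
Net charge -1.
Molecular formula: C10H7ClNO5-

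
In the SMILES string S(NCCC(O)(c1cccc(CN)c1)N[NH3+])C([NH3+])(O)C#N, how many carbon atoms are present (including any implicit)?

The symbol for carbon appears 12 times in the SMILES. Lowercase c denotes aromatic carbon and counts toward C.

12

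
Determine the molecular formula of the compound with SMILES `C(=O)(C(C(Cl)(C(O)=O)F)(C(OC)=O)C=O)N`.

C7H7ClFNO6

Heavy atoms from the SMILES: 7 C, 1 Cl, 1 F, 1 N, 6 O.
Implicit hydrogens by atom environment:
  5 × C: no H
  5 × O: no H
  1 × C: 3 H
  1 × C: 1 H
  1 × Cl: no H
  1 × F: no H
  1 × N: 2 H
  1 × O: 1 H
  Total hydrogens = 7.
Molecular formula: C7H7ClFNO6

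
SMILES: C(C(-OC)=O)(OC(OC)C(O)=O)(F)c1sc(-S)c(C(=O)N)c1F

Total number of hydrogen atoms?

Hydrogens are implicit in SMILES; fill each atom to its normal valence:
  6 × O: no H
  4 × C (aromatic): no H
  4 × C: no H
  2 × C: 3 H each → 6
  2 × F: no H
  1 × C: 1 H
  1 × N: 2 H
  1 × O: 1 H
  1 × S: 1 H
  1 × S (aromatic): no H
  Total hydrogens = 11.

11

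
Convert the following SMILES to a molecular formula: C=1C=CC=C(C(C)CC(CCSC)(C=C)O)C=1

Heavy atoms from the SMILES: 15 C, 1 O, 1 S.
Implicit hydrogens by atom environment:
  5 × C (aromatic): 1 H each → 5
  4 × C: 2 H each → 8
  2 × C: 3 H each → 6
  2 × C: 1 H each → 2
  1 × C: no H
  1 × C (aromatic): no H
  1 × O: 1 H
  1 × S: no H
  Total hydrogens = 22.
Molecular formula: C15H22OS

C15H22OS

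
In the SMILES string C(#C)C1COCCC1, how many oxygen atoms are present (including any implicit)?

The symbol for oxygen appears 1 time in the SMILES.

1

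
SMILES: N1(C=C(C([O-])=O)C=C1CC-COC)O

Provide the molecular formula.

Heavy atoms from the SMILES: 9 C, 1 N, 4 O.
Implicit hydrogens by atom environment:
  3 × C: 2 H each → 6
  2 × C (aromatic): 1 H each → 2
  2 × C (aromatic): no H
  2 × O: no H
  1 × C: 3 H
  1 × C: no H
  1 × N (aromatic): no H
  1 × O: 1 H
  1 × O (charge -1): no H
  Total hydrogens = 12.
Net charge -1.
Molecular formula: C9H12NO4-

C9H12NO4-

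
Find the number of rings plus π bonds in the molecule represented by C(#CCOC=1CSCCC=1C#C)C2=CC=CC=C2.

10

Molecular formula from the SMILES: C16H14OS.
DoU = (2C + 2 + N − H − X)/2 = (2·16 + 2 + 0 − 14 − 0)/2 = 20/2 = 10.
(Structurally: 2 ring(s) + 8 π bond(s) = 10.)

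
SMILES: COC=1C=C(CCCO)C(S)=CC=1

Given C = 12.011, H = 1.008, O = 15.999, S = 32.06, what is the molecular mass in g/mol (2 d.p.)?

198.28

Molecular formula: C10H14O2S.
M = 10×12.011 + 14×1.008 + 2×15.999 + 1×32.06 = 198.28 g/mol.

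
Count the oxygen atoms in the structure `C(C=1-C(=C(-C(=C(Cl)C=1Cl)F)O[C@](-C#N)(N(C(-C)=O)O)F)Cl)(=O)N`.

4

The symbol for oxygen appears 4 times in the SMILES.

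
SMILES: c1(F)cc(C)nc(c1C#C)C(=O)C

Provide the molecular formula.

C10H8FNO

Heavy atoms from the SMILES: 10 C, 1 F, 1 N, 1 O.
Implicit hydrogens by atom environment:
  4 × C (aromatic): no H
  2 × C: 3 H each → 6
  2 × C: no H
  1 × C (aromatic): 1 H
  1 × C: 1 H
  1 × F: no H
  1 × N (aromatic): no H
  1 × O: no H
  Total hydrogens = 8.
Molecular formula: C10H8FNO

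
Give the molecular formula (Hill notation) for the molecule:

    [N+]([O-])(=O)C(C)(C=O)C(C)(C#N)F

Heavy atoms from the SMILES: 6 C, 1 F, 2 N, 3 O.
Implicit hydrogens by atom environment:
  3 × C: no H
  2 × C: 3 H each → 6
  2 × O: no H
  1 × C: 1 H
  1 × F: no H
  1 × N (charge +1): no H
  1 × N: no H
  1 × O (charge -1): no H
  Total hydrogens = 7.
Molecular formula: C6H7FN2O3

C6H7FN2O3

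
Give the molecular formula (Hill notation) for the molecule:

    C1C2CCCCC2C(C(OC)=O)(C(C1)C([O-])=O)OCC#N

Heavy atoms from the SMILES: 15 C, 1 N, 5 O.
Implicit hydrogens by atom environment:
  7 × C: 2 H each → 14
  4 × C: no H
  4 × O: no H
  3 × C: 1 H each → 3
  1 × C: 3 H
  1 × N: no H
  1 × O (charge -1): no H
  Total hydrogens = 20.
Net charge -1.
Molecular formula: C15H20NO5-

C15H20NO5-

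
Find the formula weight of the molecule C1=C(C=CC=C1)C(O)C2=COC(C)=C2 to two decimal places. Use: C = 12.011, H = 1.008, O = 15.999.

Molecular formula: C12H12O2.
M = 12×12.011 + 12×1.008 + 2×15.999 = 188.23 g/mol.

188.23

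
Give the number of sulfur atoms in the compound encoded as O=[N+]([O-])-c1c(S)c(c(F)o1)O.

The symbol for sulfur appears 1 time in the SMILES.

1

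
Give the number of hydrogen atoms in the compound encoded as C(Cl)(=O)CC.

5

Hydrogens are implicit in SMILES; fill each atom to its normal valence:
  1 × C: 3 H
  1 × C: 2 H
  1 × C: no H
  1 × Cl: no H
  1 × O: no H
  Total hydrogens = 5.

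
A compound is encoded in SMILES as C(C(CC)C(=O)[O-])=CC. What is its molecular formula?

Heavy atoms from the SMILES: 7 C, 2 O.
Implicit hydrogens by atom environment:
  3 × C: 1 H each → 3
  2 × C: 3 H each → 6
  1 × C: 2 H
  1 × C: no H
  1 × O: no H
  1 × O (charge -1): no H
  Total hydrogens = 11.
Net charge -1.
Molecular formula: C7H11O2-

C7H11O2-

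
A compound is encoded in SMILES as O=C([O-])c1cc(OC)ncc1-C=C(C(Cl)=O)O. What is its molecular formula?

C10H7ClNO5-

Heavy atoms from the SMILES: 10 C, 1 Cl, 1 N, 5 O.
Implicit hydrogens by atom environment:
  3 × C (aromatic): no H
  3 × C: no H
  3 × O: no H
  2 × C (aromatic): 1 H each → 2
  1 × C: 3 H
  1 × C: 1 H
  1 × Cl: no H
  1 × N (aromatic): no H
  1 × O: 1 H
  1 × O (charge -1): no H
  Total hydrogens = 7.
Net charge -1.
Molecular formula: C10H7ClNO5-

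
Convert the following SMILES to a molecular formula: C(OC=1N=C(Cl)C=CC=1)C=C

C8H8ClNO

Heavy atoms from the SMILES: 8 C, 1 Cl, 1 N, 1 O.
Implicit hydrogens by atom environment:
  3 × C (aromatic): 1 H each → 3
  2 × C: 2 H each → 4
  2 × C (aromatic): no H
  1 × C: 1 H
  1 × Cl: no H
  1 × N (aromatic): no H
  1 × O: no H
  Total hydrogens = 8.
Molecular formula: C8H8ClNO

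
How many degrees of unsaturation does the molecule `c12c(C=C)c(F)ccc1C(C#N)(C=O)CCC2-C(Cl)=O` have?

10

Molecular formula from the SMILES: C15H11ClFNO2.
DoU = (2C + 2 + N − H − X)/2 = (2·15 + 2 + 1 − 11 − 2)/2 = 20/2 = 10.
(Structurally: 2 ring(s) + 8 π bond(s) = 10.)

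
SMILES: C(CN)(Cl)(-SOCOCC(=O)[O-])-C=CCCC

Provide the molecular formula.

C10H17ClNO4S-

Heavy atoms from the SMILES: 10 C, 1 Cl, 1 N, 4 O, 1 S.
Implicit hydrogens by atom environment:
  5 × C: 2 H each → 10
  3 × O: no H
  2 × C: 1 H each → 2
  2 × C: no H
  1 × C: 3 H
  1 × Cl: no H
  1 × N: 2 H
  1 × O (charge -1): no H
  1 × S: no H
  Total hydrogens = 17.
Net charge -1.
Molecular formula: C10H17ClNO4S-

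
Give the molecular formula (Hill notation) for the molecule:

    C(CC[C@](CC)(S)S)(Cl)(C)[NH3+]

Heavy atoms from the SMILES: 7 C, 1 Cl, 1 N, 2 S.
Implicit hydrogens by atom environment:
  3 × C: 2 H each → 6
  2 × C: 3 H each → 6
  2 × C: no H
  2 × S: 1 H each → 2
  1 × Cl: no H
  1 × N (charge +1): 3 H
  Total hydrogens = 17.
Net charge +1.
Molecular formula: C7H17ClNS2+

C7H17ClNS2+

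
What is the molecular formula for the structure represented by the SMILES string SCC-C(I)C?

C4H9IS

Heavy atoms from the SMILES: 4 C, 1 I, 1 S.
Implicit hydrogens by atom environment:
  2 × C: 2 H each → 4
  1 × C: 3 H
  1 × C: 1 H
  1 × I: no H
  1 × S: 1 H
  Total hydrogens = 9.
Molecular formula: C4H9IS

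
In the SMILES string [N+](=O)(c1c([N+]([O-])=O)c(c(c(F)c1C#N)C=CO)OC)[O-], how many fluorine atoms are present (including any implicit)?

The symbol for fluorine appears 1 time in the SMILES.

1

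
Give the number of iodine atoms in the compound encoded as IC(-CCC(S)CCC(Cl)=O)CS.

The symbol for iodine appears 1 time in the SMILES.

1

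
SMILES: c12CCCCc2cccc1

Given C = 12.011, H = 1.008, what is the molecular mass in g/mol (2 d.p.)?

Molecular formula: C10H12.
M = 10×12.011 + 12×1.008 = 132.21 g/mol.

132.21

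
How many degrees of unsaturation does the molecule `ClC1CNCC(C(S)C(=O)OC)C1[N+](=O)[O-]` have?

3

Molecular formula from the SMILES: C8H13ClN2O4S.
DoU = (2C + 2 + N − H − X)/2 = (2·8 + 2 + 2 − 13 − 1)/2 = 6/2 = 3.
(Structurally: 1 ring(s) + 2 π bond(s) = 3.)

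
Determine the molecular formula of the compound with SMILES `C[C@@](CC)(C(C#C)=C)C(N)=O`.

C9H13NO

Heavy atoms from the SMILES: 9 C, 1 N, 1 O.
Implicit hydrogens by atom environment:
  4 × C: no H
  2 × C: 3 H each → 6
  2 × C: 2 H each → 4
  1 × C: 1 H
  1 × N: 2 H
  1 × O: no H
  Total hydrogens = 13.
Molecular formula: C9H13NO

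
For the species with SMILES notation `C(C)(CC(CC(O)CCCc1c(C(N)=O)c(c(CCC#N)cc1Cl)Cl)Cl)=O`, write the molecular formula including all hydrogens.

C19H23Cl3N2O3

Heavy atoms from the SMILES: 19 C, 3 Cl, 2 N, 3 O.
Implicit hydrogens by atom environment:
  7 × C: 2 H each → 14
  5 × C (aromatic): no H
  3 × C: no H
  3 × Cl: no H
  2 × C: 1 H each → 2
  2 × O: no H
  1 × C: 3 H
  1 × C (aromatic): 1 H
  1 × N: 2 H
  1 × N: no H
  1 × O: 1 H
  Total hydrogens = 23.
Molecular formula: C19H23Cl3N2O3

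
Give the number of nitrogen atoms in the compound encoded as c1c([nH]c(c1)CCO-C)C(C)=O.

1

The symbol for nitrogen appears 1 time in the SMILES.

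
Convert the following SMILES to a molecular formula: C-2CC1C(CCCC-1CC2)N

Heavy atoms from the SMILES: 10 C, 1 N.
Implicit hydrogens by atom environment:
  7 × C: 2 H each → 14
  3 × C: 1 H each → 3
  1 × N: 2 H
  Total hydrogens = 19.
Molecular formula: C10H19N

C10H19N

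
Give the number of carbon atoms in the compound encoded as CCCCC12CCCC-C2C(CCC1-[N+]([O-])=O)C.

15

The symbol for carbon appears 15 times in the SMILES.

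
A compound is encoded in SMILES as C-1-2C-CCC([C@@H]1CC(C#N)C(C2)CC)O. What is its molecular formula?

C13H21NO

Heavy atoms from the SMILES: 13 C, 1 N, 1 O.
Implicit hydrogens by atom environment:
  6 × C: 2 H each → 12
  5 × C: 1 H each → 5
  1 × C: 3 H
  1 × C: no H
  1 × N: no H
  1 × O: 1 H
  Total hydrogens = 21.
Molecular formula: C13H21NO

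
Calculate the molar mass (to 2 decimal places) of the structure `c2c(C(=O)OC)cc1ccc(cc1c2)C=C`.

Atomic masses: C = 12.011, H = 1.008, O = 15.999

Molecular formula: C14H12O2.
M = 14×12.011 + 12×1.008 + 2×15.999 = 212.25 g/mol.

212.25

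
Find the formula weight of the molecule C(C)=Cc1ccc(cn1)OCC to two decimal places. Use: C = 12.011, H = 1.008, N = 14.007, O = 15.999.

Molecular formula: C10H13NO.
M = 10×12.011 + 13×1.008 + 1×14.007 + 1×15.999 = 163.22 g/mol.

163.22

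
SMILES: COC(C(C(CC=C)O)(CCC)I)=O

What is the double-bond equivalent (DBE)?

2

Molecular formula from the SMILES: C10H17IO3.
DoU = (2C + 2 + N − H − X)/2 = (2·10 + 2 + 0 − 17 − 1)/2 = 4/2 = 2.
(Structurally: 0 ring(s) + 2 π bond(s) = 2.)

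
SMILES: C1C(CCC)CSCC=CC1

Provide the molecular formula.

Heavy atoms from the SMILES: 10 C, 1 S.
Implicit hydrogens by atom environment:
  6 × C: 2 H each → 12
  3 × C: 1 H each → 3
  1 × C: 3 H
  1 × S: no H
  Total hydrogens = 18.
Molecular formula: C10H18S

C10H18S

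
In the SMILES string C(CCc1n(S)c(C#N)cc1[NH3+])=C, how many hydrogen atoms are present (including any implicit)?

Hydrogens are implicit in SMILES; fill each atom to its normal valence:
  3 × C: 2 H each → 6
  3 × C (aromatic): no H
  1 × C (aromatic): 1 H
  1 × C: 1 H
  1 × C: no H
  1 × N (charge +1): 3 H
  1 × N (aromatic): no H
  1 × N: no H
  1 × S: 1 H
  Total hydrogens = 12.

12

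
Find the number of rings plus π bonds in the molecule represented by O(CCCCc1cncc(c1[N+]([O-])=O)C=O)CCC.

Molecular formula from the SMILES: C13H18N2O4.
DoU = (2C + 2 + N − H − X)/2 = (2·13 + 2 + 2 − 18 − 0)/2 = 12/2 = 6.
(Structurally: 1 ring(s) + 5 π bond(s) = 6.)

6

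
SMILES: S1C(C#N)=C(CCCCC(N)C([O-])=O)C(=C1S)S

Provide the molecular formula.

C11H13N2O2S3-

Heavy atoms from the SMILES: 11 C, 2 N, 2 O, 3 S.
Implicit hydrogens by atom environment:
  4 × C: 2 H each → 8
  4 × C (aromatic): no H
  2 × C: no H
  2 × S: 1 H each → 2
  1 × C: 1 H
  1 × N: 2 H
  1 × N: no H
  1 × O: no H
  1 × O (charge -1): no H
  1 × S (aromatic): no H
  Total hydrogens = 13.
Net charge -1.
Molecular formula: C11H13N2O2S3-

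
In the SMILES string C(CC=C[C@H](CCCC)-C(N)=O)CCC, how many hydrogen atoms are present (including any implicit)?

25

Hydrogens are implicit in SMILES; fill each atom to its normal valence:
  7 × C: 2 H each → 14
  3 × C: 1 H each → 3
  2 × C: 3 H each → 6
  1 × C: no H
  1 × N: 2 H
  1 × O: no H
  Total hydrogens = 25.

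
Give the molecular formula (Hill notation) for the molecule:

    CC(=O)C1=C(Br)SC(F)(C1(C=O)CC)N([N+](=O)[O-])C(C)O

C11H14BrFN2O5S

Heavy atoms from the SMILES: 1 Br, 11 C, 1 F, 2 N, 5 O, 1 S.
Implicit hydrogens by atom environment:
  5 × C: no H
  3 × C: 3 H each → 9
  3 × O: no H
  2 × C: 1 H each → 2
  1 × Br: no H
  1 × C: 2 H
  1 × F: no H
  1 × N: no H
  1 × N (charge +1): no H
  1 × O: 1 H
  1 × O (charge -1): no H
  1 × S: no H
  Total hydrogens = 14.
Molecular formula: C11H14BrFN2O5S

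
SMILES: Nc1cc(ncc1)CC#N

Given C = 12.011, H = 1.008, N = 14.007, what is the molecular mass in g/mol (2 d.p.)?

133.15

Molecular formula: C7H7N3.
M = 7×12.011 + 7×1.008 + 3×14.007 = 133.15 g/mol.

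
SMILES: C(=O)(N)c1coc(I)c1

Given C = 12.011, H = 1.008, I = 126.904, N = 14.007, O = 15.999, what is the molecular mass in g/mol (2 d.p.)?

Molecular formula: C5H4INO2.
M = 5×12.011 + 4×1.008 + 1×126.904 + 1×14.007 + 2×15.999 = 237.00 g/mol.

237.00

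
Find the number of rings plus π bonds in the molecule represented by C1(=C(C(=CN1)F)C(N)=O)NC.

4

Molecular formula from the SMILES: C6H8FN3O.
DoU = (2C + 2 + N − H − X)/2 = (2·6 + 2 + 3 − 8 − 1)/2 = 8/2 = 4.
(Structurally: 1 ring(s) + 3 π bond(s) = 4.)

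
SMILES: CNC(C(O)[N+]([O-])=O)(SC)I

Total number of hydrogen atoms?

9

Hydrogens are implicit in SMILES; fill each atom to its normal valence:
  2 × C: 3 H each → 6
  1 × C: 1 H
  1 × C: no H
  1 × I: no H
  1 × N: 1 H
  1 × N (charge +1): no H
  1 × O: 1 H
  1 × O: no H
  1 × O (charge -1): no H
  1 × S: no H
  Total hydrogens = 9.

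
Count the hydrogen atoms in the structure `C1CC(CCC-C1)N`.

Hydrogens are implicit in SMILES; fill each atom to its normal valence:
  6 × C: 2 H each → 12
  1 × C: 1 H
  1 × N: 2 H
  Total hydrogens = 15.

15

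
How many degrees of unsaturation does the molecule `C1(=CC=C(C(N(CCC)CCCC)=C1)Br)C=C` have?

5

Molecular formula from the SMILES: C15H22BrN.
DoU = (2C + 2 + N − H − X)/2 = (2·15 + 2 + 1 − 22 − 1)/2 = 10/2 = 5.
(Structurally: 1 ring(s) + 4 π bond(s) = 5.)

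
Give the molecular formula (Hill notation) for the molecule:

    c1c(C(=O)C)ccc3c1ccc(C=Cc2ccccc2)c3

C20H16O

Heavy atoms from the SMILES: 20 C, 1 O.
Implicit hydrogens by atom environment:
  11 × C (aromatic): 1 H each → 11
  5 × C (aromatic): no H
  2 × C: 1 H each → 2
  1 × C: 3 H
  1 × C: no H
  1 × O: no H
  Total hydrogens = 16.
Molecular formula: C20H16O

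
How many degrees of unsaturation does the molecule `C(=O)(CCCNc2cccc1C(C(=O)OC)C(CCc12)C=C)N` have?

Molecular formula from the SMILES: C18H24N2O3.
DoU = (2C + 2 + N − H − X)/2 = (2·18 + 2 + 2 − 24 − 0)/2 = 16/2 = 8.
(Structurally: 2 ring(s) + 6 π bond(s) = 8.)

8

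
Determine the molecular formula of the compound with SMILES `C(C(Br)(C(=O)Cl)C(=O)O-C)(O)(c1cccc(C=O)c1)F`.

Heavy atoms from the SMILES: 1 Br, 12 C, 1 Cl, 1 F, 5 O.
Implicit hydrogens by atom environment:
  4 × C (aromatic): 1 H each → 4
  4 × C: no H
  4 × O: no H
  2 × C (aromatic): no H
  1 × Br: no H
  1 × C: 3 H
  1 × C: 1 H
  1 × Cl: no H
  1 × F: no H
  1 × O: 1 H
  Total hydrogens = 9.
Molecular formula: C12H9BrClFO5

C12H9BrClFO5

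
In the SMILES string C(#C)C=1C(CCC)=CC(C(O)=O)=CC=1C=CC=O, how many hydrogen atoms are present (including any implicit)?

Hydrogens are implicit in SMILES; fill each atom to its normal valence:
  4 × C: 1 H each → 4
  4 × C (aromatic): no H
  2 × C: 2 H each → 4
  2 × C (aromatic): 1 H each → 2
  2 × C: no H
  2 × O: no H
  1 × C: 3 H
  1 × O: 1 H
  Total hydrogens = 14.

14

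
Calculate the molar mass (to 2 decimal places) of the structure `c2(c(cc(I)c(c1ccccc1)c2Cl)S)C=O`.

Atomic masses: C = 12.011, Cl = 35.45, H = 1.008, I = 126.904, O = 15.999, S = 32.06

Molecular formula: C13H8ClIOS.
M = 13×12.011 + 1×35.45 + 8×1.008 + 1×126.904 + 1×15.999 + 1×32.06 = 374.62 g/mol.

374.62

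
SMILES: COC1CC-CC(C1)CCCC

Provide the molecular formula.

C11H22O

Heavy atoms from the SMILES: 11 C, 1 O.
Implicit hydrogens by atom environment:
  7 × C: 2 H each → 14
  2 × C: 3 H each → 6
  2 × C: 1 H each → 2
  1 × O: no H
  Total hydrogens = 22.
Molecular formula: C11H22O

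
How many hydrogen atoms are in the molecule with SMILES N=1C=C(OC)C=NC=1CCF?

9

Hydrogens are implicit in SMILES; fill each atom to its normal valence:
  2 × C: 2 H each → 4
  2 × C (aromatic): 1 H each → 2
  2 × C (aromatic): no H
  2 × N (aromatic): no H
  1 × C: 3 H
  1 × F: no H
  1 × O: no H
  Total hydrogens = 9.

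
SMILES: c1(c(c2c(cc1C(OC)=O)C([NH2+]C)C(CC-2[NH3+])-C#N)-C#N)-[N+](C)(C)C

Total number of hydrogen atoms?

Hydrogens are implicit in SMILES; fill each atom to its normal valence:
  5 × C: 3 H each → 15
  5 × C (aromatic): no H
  3 × C: 1 H each → 3
  3 × C: no H
  2 × N: no H
  2 × O: no H
  1 × C: 2 H
  1 × C (aromatic): 1 H
  1 × N (charge +1): 3 H
  1 × N (charge +1): 2 H
  1 × N (charge +1): no H
  Total hydrogens = 26.

26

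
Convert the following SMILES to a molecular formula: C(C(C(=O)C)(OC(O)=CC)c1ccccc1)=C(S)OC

Heavy atoms from the SMILES: 15 C, 4 O, 1 S.
Implicit hydrogens by atom environment:
  5 × C (aromatic): 1 H each → 5
  4 × C: no H
  3 × C: 3 H each → 9
  3 × O: no H
  2 × C: 1 H each → 2
  1 × C (aromatic): no H
  1 × O: 1 H
  1 × S: 1 H
  Total hydrogens = 18.
Molecular formula: C15H18O4S

C15H18O4S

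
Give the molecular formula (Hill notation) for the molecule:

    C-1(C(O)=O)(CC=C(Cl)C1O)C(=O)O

C7H7ClO5

Heavy atoms from the SMILES: 7 C, 1 Cl, 5 O.
Implicit hydrogens by atom environment:
  4 × C: no H
  3 × O: 1 H each → 3
  2 × C: 1 H each → 2
  2 × O: no H
  1 × C: 2 H
  1 × Cl: no H
  Total hydrogens = 7.
Molecular formula: C7H7ClO5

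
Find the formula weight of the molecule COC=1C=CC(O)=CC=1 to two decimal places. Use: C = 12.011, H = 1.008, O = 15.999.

Molecular formula: C7H8O2.
M = 7×12.011 + 8×1.008 + 2×15.999 = 124.14 g/mol.

124.14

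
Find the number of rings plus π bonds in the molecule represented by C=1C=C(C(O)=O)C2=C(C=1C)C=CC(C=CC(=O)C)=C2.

10

Molecular formula from the SMILES: C16H14O3.
DoU = (2C + 2 + N − H − X)/2 = (2·16 + 2 + 0 − 14 − 0)/2 = 20/2 = 10.
(Structurally: 2 ring(s) + 8 π bond(s) = 10.)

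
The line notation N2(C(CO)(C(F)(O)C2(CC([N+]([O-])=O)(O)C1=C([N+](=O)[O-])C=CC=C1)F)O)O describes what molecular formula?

Heavy atoms from the SMILES: 12 C, 2 F, 3 N, 9 O.
Implicit hydrogens by atom environment:
  5 × O: 1 H each → 5
  4 × C (aromatic): 1 H each → 4
  4 × C: no H
  2 × C: 2 H each → 4
  2 × C (aromatic): no H
  2 × F: no H
  2 × N (charge +1): no H
  2 × O: no H
  2 × O (charge -1): no H
  1 × N: no H
  Total hydrogens = 13.
Molecular formula: C12H13F2N3O9

C12H13F2N3O9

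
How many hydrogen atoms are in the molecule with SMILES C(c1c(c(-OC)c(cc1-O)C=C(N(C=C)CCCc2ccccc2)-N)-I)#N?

22

Hydrogens are implicit in SMILES; fill each atom to its normal valence:
  6 × C (aromatic): 1 H each → 6
  6 × C (aromatic): no H
  4 × C: 2 H each → 8
  2 × C: 1 H each → 2
  2 × C: no H
  2 × N: no H
  1 × C: 3 H
  1 × I: no H
  1 × N: 2 H
  1 × O: 1 H
  1 × O: no H
  Total hydrogens = 22.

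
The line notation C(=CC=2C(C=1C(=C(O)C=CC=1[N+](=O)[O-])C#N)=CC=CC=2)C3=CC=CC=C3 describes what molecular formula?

C21H14N2O3

Heavy atoms from the SMILES: 21 C, 2 N, 3 O.
Implicit hydrogens by atom environment:
  11 × C (aromatic): 1 H each → 11
  7 × C (aromatic): no H
  2 × C: 1 H each → 2
  1 × C: no H
  1 × N: no H
  1 × N (charge +1): no H
  1 × O: 1 H
  1 × O: no H
  1 × O (charge -1): no H
  Total hydrogens = 14.
Molecular formula: C21H14N2O3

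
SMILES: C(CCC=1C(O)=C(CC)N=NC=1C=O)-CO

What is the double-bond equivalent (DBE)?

5

Molecular formula from the SMILES: C11H16N2O3.
DoU = (2C + 2 + N − H − X)/2 = (2·11 + 2 + 2 − 16 − 0)/2 = 10/2 = 5.
(Structurally: 1 ring(s) + 4 π bond(s) = 5.)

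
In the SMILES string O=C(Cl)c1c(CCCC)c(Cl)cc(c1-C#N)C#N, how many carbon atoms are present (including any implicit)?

The symbol for carbon appears 13 times in the SMILES. Lowercase c denotes aromatic carbon and counts toward C.

13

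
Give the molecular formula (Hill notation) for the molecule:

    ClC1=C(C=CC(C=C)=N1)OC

C8H8ClNO

Heavy atoms from the SMILES: 8 C, 1 Cl, 1 N, 1 O.
Implicit hydrogens by atom environment:
  3 × C (aromatic): no H
  2 × C (aromatic): 1 H each → 2
  1 × C: 3 H
  1 × C: 2 H
  1 × C: 1 H
  1 × Cl: no H
  1 × N (aromatic): no H
  1 × O: no H
  Total hydrogens = 8.
Molecular formula: C8H8ClNO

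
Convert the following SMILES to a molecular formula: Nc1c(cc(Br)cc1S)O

C6H6BrNOS

Heavy atoms from the SMILES: 1 Br, 6 C, 1 N, 1 O, 1 S.
Implicit hydrogens by atom environment:
  4 × C (aromatic): no H
  2 × C (aromatic): 1 H each → 2
  1 × Br: no H
  1 × N: 2 H
  1 × O: 1 H
  1 × S: 1 H
  Total hydrogens = 6.
Molecular formula: C6H6BrNOS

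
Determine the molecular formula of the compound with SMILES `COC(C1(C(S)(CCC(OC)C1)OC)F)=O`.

C10H17FO4S

Heavy atoms from the SMILES: 10 C, 1 F, 4 O, 1 S.
Implicit hydrogens by atom environment:
  4 × O: no H
  3 × C: 3 H each → 9
  3 × C: 2 H each → 6
  3 × C: no H
  1 × C: 1 H
  1 × F: no H
  1 × S: 1 H
  Total hydrogens = 17.
Molecular formula: C10H17FO4S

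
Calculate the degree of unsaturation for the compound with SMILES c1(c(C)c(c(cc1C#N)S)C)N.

6

Molecular formula from the SMILES: C9H10N2S.
DoU = (2C + 2 + N − H − X)/2 = (2·9 + 2 + 2 − 10 − 0)/2 = 12/2 = 6.
(Structurally: 1 ring(s) + 5 π bond(s) = 6.)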